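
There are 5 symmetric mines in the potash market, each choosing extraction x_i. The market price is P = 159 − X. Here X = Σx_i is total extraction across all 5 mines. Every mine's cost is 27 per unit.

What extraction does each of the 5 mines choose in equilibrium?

22

A representative mine's profit is π_i = x_i(159 − X) − 27x_i, with X = x_i + Σ_{j≠i} x_j.
First-order condition: 132 − 2x_i − Σ_{j≠i} x_j = 0.
With identical mines, set every x_j = x: then 132 − 2x − 4x = 0, i.e. x = 132/6 = 22.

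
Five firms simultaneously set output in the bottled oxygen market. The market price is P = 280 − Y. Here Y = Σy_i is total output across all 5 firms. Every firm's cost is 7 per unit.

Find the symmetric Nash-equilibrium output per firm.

A representative firm's profit is π_i = y_i(280 − Y) − 7y_i, with Y = y_i + Σ_{j≠i} y_j.
First-order condition: 273 − 2y_i − Σ_{j≠i} y_j = 0.
Imposing symmetry (y_j = y for all j) turns Σ_{j≠i} y_j into 4y, so 273 = 6y and y = 45.5.

45.5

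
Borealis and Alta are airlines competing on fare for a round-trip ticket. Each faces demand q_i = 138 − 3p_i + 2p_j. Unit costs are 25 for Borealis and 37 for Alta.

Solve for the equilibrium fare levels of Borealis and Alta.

Borealis's profit: π = (p_{Borealis} − 25)(138 − 3p_{Borealis} + 2p_{Alta}).
∂π/∂p_{Borealis} = 213 − 6p_{Borealis} + 2p_{Alta} = 0 ⇒ p_{Borealis} = 35.5 + (1/3)p_{Alta}.
Similarly p_{Alta} = 41.5 + (1/3)p_{Borealis}.
Plugging p_{Alta} into Borealis's best response: p_{Borealis} = 35.5 + (1/3)(41.5 + (1/3)p_{Borealis}) ⇒ (8/9)p_{Borealis} = 148/3, so p_{Borealis} = 55.5.
Then p_{Alta} = 41.5 + (1/3)·55.5 = 60.

55.5, 60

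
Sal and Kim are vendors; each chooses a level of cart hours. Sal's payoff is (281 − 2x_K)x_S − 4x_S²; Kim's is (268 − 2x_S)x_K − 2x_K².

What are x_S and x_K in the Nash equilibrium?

21, 56.5

Expanding Sal's payoff: 281x_S − 2x_Kx_S − 4x_S².
∂π/∂x_S = 281 − 2x_K − 8x_S = 0, so x_S = 35.125 − 0.25x_K.
Likewise for Kim: x_K = 67 − 0.5x_S.
Substituting the second reaction function into the first: x_S = 35.125 − 0.25(67 − 0.5x_S), which gives 0.875x_S = 18.375 ⇒ x_S = 21.
Then x_K = 67 − 0.5·21 = 56.5.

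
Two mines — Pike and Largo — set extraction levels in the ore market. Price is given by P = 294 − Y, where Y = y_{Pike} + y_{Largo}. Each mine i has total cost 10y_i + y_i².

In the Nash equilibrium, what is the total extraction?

113.6

Mine Pike's profit: π = y_{Pike}(294 − (y_{Pike} + y_{Largo})) − 10y_{Pike} − y_{Pike}².
∂π/∂y_{Pike} = 284 − 4y_{Pike} − y_{Largo} = 0, so y_{Pike} = 71 − 0.25y_{Largo}.
Setting y_{Pike} = y_{Largo} in the reaction function: y_{Pike} = 71 − 0.25y_{Pike}, so y_{Pike} = 71 / 1.25 = 56.8.
Total extraction: 56.8 + 56.8 = 113.6.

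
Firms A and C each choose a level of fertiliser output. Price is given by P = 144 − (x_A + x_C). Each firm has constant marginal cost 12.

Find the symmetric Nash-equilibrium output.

44

Firm A's profit: π = x_A(144 − (x_A + x_C)) − 12x_A.
∂π/∂x_A = 132 − 2x_A − x_C = 0, so x_A = 66 − 0.5x_C.
Setting x_A = x_C in the reaction function: x_A = 66 − 0.5x_A, so x_A = 66 / 1.5 = 44.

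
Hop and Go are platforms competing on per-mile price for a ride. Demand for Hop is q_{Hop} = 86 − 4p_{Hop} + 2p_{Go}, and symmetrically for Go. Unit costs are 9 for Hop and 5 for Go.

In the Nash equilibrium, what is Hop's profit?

Hop's profit: π = (p_{Hop} − 9)(86 − 4p_{Hop} + 2p_{Go}).
∂π/∂p_{Hop} = 122 − 8p_{Hop} + 2p_{Go} = 0 ⇒ p_{Hop} = 15.25 + 0.25p_{Go}.
Similarly p_{Go} = 13.25 + 0.25p_{Hop}.
Solving the two reaction functions simultaneously: (1 − (0.25)(0.25))p_{Hop} = 15.25 + 0.25·13.25, so 0.9375p_{Hop} = 18.5625 and p_{Hop} = 19.8.
Then p_{Go} = 13.25 + 0.25·19.8 = 18.2.
q_{Hop} = 86 − 4·19.8 + 2·18.2 = 43.2.
Profit = (19.8 − 9)·43.2 = 466.56.

466.56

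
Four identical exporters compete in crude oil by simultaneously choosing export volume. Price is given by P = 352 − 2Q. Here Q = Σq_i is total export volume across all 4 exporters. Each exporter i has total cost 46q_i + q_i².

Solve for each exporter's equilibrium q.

A representative exporter's profit is π_i = q_i(352 − 2Q) − 46q_i − q_i², with Q = q_i + Σ_{j≠i} q_j.
First-order condition: 306 − 6q_i − 2Σ_{j≠i} q_j = 0.
In a symmetric equilibrium every exporter chooses the same q, so Σ_{j≠i} q_j = 3q. The condition becomes 306 − 12q = 0, giving q = 306/12 = 25.5.

25.5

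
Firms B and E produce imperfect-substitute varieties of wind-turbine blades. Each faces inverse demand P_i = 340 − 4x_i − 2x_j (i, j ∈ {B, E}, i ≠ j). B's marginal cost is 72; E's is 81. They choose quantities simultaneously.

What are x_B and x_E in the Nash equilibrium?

Firm B's profit: π = x_B(340 − 4x_B − 2x_E) − 72x_B.
∂π/∂x_B = 268 − 8x_B − 2x_E = 0 ⇒ x_B = 33.5 − 0.25x_E.
Similarly x_E = 32.375 − 0.25x_B.
Substituting the second reaction function into the first: x_B = 33.5 − 0.25(32.375 − 0.25x_B), which gives 0.9375x_B = 813/32 ⇒ x_B = 27.1.
Then x_E = 32.375 − 0.25·27.1 = 25.6.

27.1, 25.6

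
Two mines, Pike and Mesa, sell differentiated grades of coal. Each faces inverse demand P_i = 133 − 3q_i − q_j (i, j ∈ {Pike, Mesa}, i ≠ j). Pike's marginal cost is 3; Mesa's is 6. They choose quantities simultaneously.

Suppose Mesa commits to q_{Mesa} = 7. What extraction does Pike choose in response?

20.5

Mine Pike's profit: π = q_{Pike}(133 − 3q_{Pike} − q_{Mesa}) − 3q_{Pike}.
∂π/∂q_{Pike} = 130 − 6q_{Pike} − q_{Mesa} = 0 ⇒ q_{Pike} = 65/3 − (1/6)q_{Mesa}.
At q_{Mesa} = 7: q_{Pike} = 65/3 − (1/6)·7 = 20.5.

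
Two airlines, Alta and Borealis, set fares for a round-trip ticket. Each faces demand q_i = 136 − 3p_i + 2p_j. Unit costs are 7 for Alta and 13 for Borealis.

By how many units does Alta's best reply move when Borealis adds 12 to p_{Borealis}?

Alta's profit: π = (p_{Alta} − 7)(136 − 3p_{Alta} + 2p_{Borealis}).
∂π/∂p_{Alta} = 157 − 6p_{Alta} + 2p_{Borealis} = 0 ⇒ p_{Alta} = 157/6 + (1/3)p_{Borealis}.
The reaction-function slope is 1/3, so a 12-unit rise in p_{Borealis} moves p_{Alta} by 1/3 × 12 = 4. Alta's best response rises — the actions are strategic complements.

4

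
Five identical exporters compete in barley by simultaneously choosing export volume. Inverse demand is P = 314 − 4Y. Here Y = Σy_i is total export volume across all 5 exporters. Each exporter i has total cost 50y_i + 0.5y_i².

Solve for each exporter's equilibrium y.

10.56

A representative exporter's profit is π_i = y_i(314 − 4Y) − 50y_i − 0.5y_i², with Y = y_i + Σ_{j≠i} y_j.
First-order condition: 264 − 9y_i − 4Σ_{j≠i} y_j = 0.
With identical exporters, set every y_j = y: then 264 − 9y − 16y = 0, i.e. y = 264/25 = 10.56.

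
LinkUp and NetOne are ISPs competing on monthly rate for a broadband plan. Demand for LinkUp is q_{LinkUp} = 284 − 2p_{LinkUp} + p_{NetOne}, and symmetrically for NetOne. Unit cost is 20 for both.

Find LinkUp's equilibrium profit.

15488

LinkUp's profit: π = (p_{LinkUp} − 20)(284 − 2p_{LinkUp} + p_{NetOne}).
∂π/∂p_{LinkUp} = 324 − 4p_{LinkUp} + p_{NetOne} = 0 ⇒ p_{LinkUp} = 81 + 0.25p_{NetOne}.
By symmetry p_{NetOne} = p_{LinkUp}; substituting into the reaction function, 0.75p_{LinkUp} = 81 and p_{LinkUp} = 108.
q_{LinkUp} = 284 − 2·108 + 108 = 176.
Profit = (108 − 20)·176 = 15488.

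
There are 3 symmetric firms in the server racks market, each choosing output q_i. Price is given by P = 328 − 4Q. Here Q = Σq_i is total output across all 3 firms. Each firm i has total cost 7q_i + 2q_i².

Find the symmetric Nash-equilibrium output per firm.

16.05

A representative firm's profit is π_i = q_i(328 − 4Q) − 7q_i − 2q_i², with Q = q_i + Σ_{j≠i} q_j.
First-order condition: 321 − 12q_i − 4Σ_{j≠i} q_j = 0.
In a symmetric equilibrium every firm chooses the same q, so Σ_{j≠i} q_j = 2q. The condition becomes 321 − 20q = 0, giving q = 321/20 = 16.05.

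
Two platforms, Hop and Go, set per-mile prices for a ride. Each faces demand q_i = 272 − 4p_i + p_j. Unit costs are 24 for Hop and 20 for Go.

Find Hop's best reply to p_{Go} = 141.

63.625

Hop's profit: π = (p_{Hop} − 24)(272 − 4p_{Hop} + p_{Go}).
∂π/∂p_{Hop} = 368 − 8p_{Hop} + p_{Go} = 0 ⇒ p_{Hop} = 46 + 0.125p_{Go}.
At p_{Go} = 141: p_{Hop} = 46 + 0.125·141 = 63.625.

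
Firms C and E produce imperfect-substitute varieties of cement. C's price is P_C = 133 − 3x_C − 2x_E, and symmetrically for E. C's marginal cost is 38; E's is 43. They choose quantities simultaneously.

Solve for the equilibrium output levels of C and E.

Firm C's profit: π = x_C(133 − 3x_C − 2x_E) − 38x_C.
∂π/∂x_C = 95 − 6x_C − 2x_E = 0 ⇒ x_C = 95/6 − (1/3)x_E.
Similarly x_E = 15 − (1/3)x_C.
Solving the two reaction functions simultaneously: (1 − (−1/3)(−1/3))x_C = 95/6 − (1/3)·15, so (8/9)x_C = 65/6 and x_C = 12.1875.
Then x_E = 15 − (1/3)·12.1875 = 10.9375.

12.1875, 10.9375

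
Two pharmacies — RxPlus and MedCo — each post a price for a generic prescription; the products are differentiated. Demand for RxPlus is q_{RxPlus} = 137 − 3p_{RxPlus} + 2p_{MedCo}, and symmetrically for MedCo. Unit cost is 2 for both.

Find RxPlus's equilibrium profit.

RxPlus's profit: π = (p_{RxPlus} − 2)(137 − 3p_{RxPlus} + 2p_{MedCo}).
∂π/∂p_{RxPlus} = 143 − 6p_{RxPlus} + 2p_{MedCo} = 0 ⇒ p_{RxPlus} = 143/6 + (1/3)p_{MedCo}.
Setting p_{RxPlus} = p_{MedCo} in the reaction function: p_{RxPlus} = 143/6 + (1/3)p_{RxPlus}, so p_{RxPlus} = (143/6) / (2/3) = 35.75.
q_{RxPlus} = 137 − 3·35.75 + 2·35.75 = 101.25.
Profit = (35.75 − 2)·101.25 = 3417.1875.

3417.1875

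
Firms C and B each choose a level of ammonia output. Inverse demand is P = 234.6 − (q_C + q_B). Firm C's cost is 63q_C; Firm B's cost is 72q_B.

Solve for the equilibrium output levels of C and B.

Firm C's profit: π = q_C(234.6 − (q_C + q_B)) − 63q_C.
∂π/∂q_C = 171.6 − 2q_C − q_B = 0, so q_C = 85.8 − 0.5q_B.
By the same steps for B: q_B = 81.3 − 0.5q_C.
Substituting the second reaction function into the first: q_C = 85.8 − 0.5(81.3 − 0.5q_C), which gives 0.75q_C = 45.15 ⇒ q_C = 60.2.
Then q_B = 81.3 − 0.5·60.2 = 51.2.

60.2, 51.2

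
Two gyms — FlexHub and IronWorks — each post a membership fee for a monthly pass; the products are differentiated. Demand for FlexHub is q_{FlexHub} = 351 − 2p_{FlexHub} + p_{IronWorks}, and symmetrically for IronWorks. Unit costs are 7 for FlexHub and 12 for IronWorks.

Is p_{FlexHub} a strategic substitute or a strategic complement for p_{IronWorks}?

strategic complements

FlexHub's profit: π = (p_{FlexHub} − 7)(351 − 2p_{FlexHub} + p_{IronWorks}).
∂π/∂p_{FlexHub} = 365 − 4p_{FlexHub} + p_{IronWorks} = 0 ⇒ p_{FlexHub} = 91.25 + 0.25p_{IronWorks}.
The best-response slope dp_{FlexHub}/dp_{IronWorks} = 0.25 > 0: the reaction function is upward-sloping, so the choices are strategic complements.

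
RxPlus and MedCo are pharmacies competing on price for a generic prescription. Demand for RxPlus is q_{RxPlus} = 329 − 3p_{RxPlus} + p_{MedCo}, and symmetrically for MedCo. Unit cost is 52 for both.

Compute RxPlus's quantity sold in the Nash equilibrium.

135

RxPlus's profit: π = (p_{RxPlus} − 52)(329 − 3p_{RxPlus} + p_{MedCo}).
∂π/∂p_{RxPlus} = 485 − 6p_{RxPlus} + p_{MedCo} = 0 ⇒ p_{RxPlus} = 485/6 + (1/6)p_{MedCo}.
The game is symmetric, so in equilibrium p_{MedCo} = p_{RxPlus}: the reaction function gives (5/6)p_{RxPlus} = 485/6, hence p_{RxPlus} = 97.
q_{RxPlus} = 329 − 3·97 + 97 = 135.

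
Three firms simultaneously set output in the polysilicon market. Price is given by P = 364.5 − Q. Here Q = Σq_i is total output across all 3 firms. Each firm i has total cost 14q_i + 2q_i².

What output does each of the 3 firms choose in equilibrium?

A representative firm's profit is π_i = q_i(364.5 − Q) − 14q_i − 2q_i², with Q = q_i + Σ_{j≠i} q_j.
First-order condition: 350.5 − 6q_i − Σ_{j≠i} q_j = 0.
With identical firms, set every q_j = q: then 350.5 − 6q − 2q = 0, i.e. q = 350.5/8 = 43.8125.

43.8125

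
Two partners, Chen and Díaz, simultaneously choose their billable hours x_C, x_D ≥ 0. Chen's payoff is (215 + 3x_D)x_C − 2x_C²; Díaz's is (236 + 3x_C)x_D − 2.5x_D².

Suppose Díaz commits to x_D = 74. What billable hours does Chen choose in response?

109.25

Expanding Chen's payoff: 215x_C + 3x_Dx_C − 2x_C².
∂π/∂x_C = 215 + 3x_D − 4x_C = 0, so x_C = 53.75 + 0.75x_D.
At x_D = 74: x_C = 53.75 + 0.75·74 = 109.25.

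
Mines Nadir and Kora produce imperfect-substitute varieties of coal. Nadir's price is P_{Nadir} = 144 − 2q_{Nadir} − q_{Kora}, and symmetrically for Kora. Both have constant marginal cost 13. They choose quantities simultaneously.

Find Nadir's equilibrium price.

Mine Nadir's profit: π = q_{Nadir}(144 − 2q_{Nadir} − q_{Kora}) − 13q_{Nadir}.
∂π/∂q_{Nadir} = 131 − 4q_{Nadir} − q_{Kora} = 0 ⇒ q_{Nadir} = 32.75 − 0.25q_{Kora}.
Setting q_{Nadir} = q_{Kora} in the reaction function: q_{Nadir} = 32.75 − 0.25q_{Nadir}, so q_{Nadir} = 32.75 / 1.25 = 26.2.
P_{Nadir} = 144 − 2·26.2 − 26.2 = 65.4.

65.4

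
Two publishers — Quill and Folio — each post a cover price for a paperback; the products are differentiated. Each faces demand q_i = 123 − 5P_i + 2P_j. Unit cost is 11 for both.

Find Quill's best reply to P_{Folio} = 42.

26.2

Quill's profit: π = (P_{Quill} − 11)(123 − 5P_{Quill} + 2P_{Folio}).
∂π/∂P_{Quill} = 178 − 10P_{Quill} + 2P_{Folio} = 0 ⇒ P_{Quill} = 17.8 + 0.2P_{Folio}.
At P_{Folio} = 42: P_{Quill} = 17.8 + 0.2·42 = 26.2.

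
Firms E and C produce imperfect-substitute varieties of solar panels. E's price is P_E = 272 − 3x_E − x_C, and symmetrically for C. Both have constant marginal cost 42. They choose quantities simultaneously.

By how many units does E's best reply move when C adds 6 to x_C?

Firm E's profit: π = x_E(272 − 3x_E − x_C) − 42x_E.
∂π/∂x_E = 230 − 6x_E − x_C = 0 ⇒ x_E = 115/3 − (1/6)x_C.
The reaction-function slope is −1/6, so a 6-unit rise in x_C moves x_E by −1/6 × 6 = −1. E's best response falls — the actions are strategic substitutes.

-1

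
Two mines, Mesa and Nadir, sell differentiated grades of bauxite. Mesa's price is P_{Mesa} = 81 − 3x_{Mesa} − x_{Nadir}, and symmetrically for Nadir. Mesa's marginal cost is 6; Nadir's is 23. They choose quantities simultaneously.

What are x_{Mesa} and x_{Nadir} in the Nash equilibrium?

Mine Mesa's profit: π = x_{Mesa}(81 − 3x_{Mesa} − x_{Nadir}) − 6x_{Mesa}.
∂π/∂x_{Mesa} = 75 − 6x_{Mesa} − x_{Nadir} = 0 ⇒ x_{Mesa} = 12.5 − (1/6)x_{Nadir}.
Similarly x_{Nadir} = 29/3 − (1/6)x_{Mesa}.
Substituting the second reaction function into the first: x_{Mesa} = 12.5 − (1/6)(29/3 − (1/6)x_{Mesa}), which gives (35/36)x_{Mesa} = 98/9 ⇒ x_{Mesa} = 11.2.
Then x_{Nadir} = 29/3 − (1/6)·11.2 = 7.8.

11.2, 7.8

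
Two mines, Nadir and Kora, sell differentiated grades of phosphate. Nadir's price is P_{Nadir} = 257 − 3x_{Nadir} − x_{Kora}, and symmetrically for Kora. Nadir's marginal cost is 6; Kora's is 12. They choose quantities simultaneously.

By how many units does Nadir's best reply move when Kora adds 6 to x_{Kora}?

Mine Nadir's profit: π = x_{Nadir}(257 − 3x_{Nadir} − x_{Kora}) − 6x_{Nadir}.
∂π/∂x_{Nadir} = 251 − 6x_{Nadir} − x_{Kora} = 0 ⇒ x_{Nadir} = 251/6 − (1/6)x_{Kora}.
The reaction-function slope is −1/6, so a 6-unit rise in x_{Kora} moves x_{Nadir} by −1/6 × 6 = −1. Nadir's best response falls — the actions are strategic substitutes.

-1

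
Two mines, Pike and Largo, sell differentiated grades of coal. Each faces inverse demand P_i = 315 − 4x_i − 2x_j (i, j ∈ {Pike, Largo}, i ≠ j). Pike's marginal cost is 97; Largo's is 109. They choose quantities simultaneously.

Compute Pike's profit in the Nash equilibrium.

Mine Pike's profit: π = x_{Pike}(315 − 4x_{Pike} − 2x_{Largo}) − 97x_{Pike}.
∂π/∂x_{Pike} = 218 − 8x_{Pike} − 2x_{Largo} = 0 ⇒ x_{Pike} = 27.25 − 0.25x_{Largo}.
Similarly x_{Largo} = 25.75 − 0.25x_{Pike}.
Solving the two reaction functions simultaneously: (1 − (−0.25)(−0.25))x_{Pike} = 27.25 − 0.25·25.75, so 0.9375x_{Pike} = 20.8125 and x_{Pike} = 22.2.
Then x_{Largo} = 25.75 − 0.25·22.2 = 20.2.
P_{Pike} = 315 − 4·22.2 − 2·20.2 = 185.8.
Profit = (185.8 − 97)·22.2 = 1971.36.

1971.36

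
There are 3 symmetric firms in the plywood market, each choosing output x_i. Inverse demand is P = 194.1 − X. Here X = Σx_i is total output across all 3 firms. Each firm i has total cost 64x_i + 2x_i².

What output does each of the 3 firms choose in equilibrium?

A representative firm's profit is π_i = x_i(194.1 − X) − 64x_i − 2x_i², with X = x_i + Σ_{j≠i} x_j.
First-order condition: 130.1 − 6x_i − Σ_{j≠i} x_j = 0.
Imposing symmetry (x_j = x for all j) turns Σ_{j≠i} x_j into 2x, so 130.1 = 8x and x = 16.2625.

16.2625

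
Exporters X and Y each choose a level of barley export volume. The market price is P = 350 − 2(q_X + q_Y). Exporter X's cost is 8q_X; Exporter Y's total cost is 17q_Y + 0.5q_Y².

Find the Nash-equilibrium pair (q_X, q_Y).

Exporter X's profit: π = q_X(350 − 2(q_X + q_Y)) − 8q_X.
∂π/∂q_X = 342 − 4q_X − 2q_Y = 0, so q_X = 85.5 − 0.5q_Y.
For Y: ∂π/∂q_Y = 333 − 5q_Y − 2q_X = 0 ⇒ q_Y = 66.6 − 0.4q_X.
Solving the two reaction functions simultaneously: (1 − (−0.5)(−0.4))q_X = 85.5 − 0.5·66.6, so 0.8q_X = 52.2 and q_X = 65.25.
Then q_Y = 66.6 − 0.4·65.25 = 40.5.

65.25, 40.5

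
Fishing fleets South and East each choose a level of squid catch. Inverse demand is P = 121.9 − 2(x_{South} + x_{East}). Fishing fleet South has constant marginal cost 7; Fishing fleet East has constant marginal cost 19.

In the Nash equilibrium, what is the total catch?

Fishing fleet South's profit: π = x_{South}(121.9 − 2(x_{South} + x_{East})) − 7x_{South}.
∂π/∂x_{South} = 114.9 − 4x_{South} − 2x_{East} = 0, so x_{South} = 28.725 − 0.5x_{East}.
By the same steps for East: x_{East} = 25.725 − 0.5x_{South}.
Plugging x_{East} into South's best response: x_{South} = 28.725 − 0.5(25.725 − 0.5x_{South}) ⇒ 0.75x_{South} = 15.8625, so x_{South} = 21.15.
Then x_{East} = 25.725 − 0.5·21.15 = 15.15.
Total catch: 21.15 + 15.15 = 36.3.

36.3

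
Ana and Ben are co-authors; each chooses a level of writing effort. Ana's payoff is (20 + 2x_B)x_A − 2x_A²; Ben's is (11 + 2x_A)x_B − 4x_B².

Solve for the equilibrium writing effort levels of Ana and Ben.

Expanding Ana's payoff: 20x_A + 2x_Bx_A − 2x_A².
∂π/∂x_A = 20 + 2x_B − 4x_A = 0, so x_A = 5 + 0.5x_B.
Likewise for Ben: x_B = 1.375 + 0.25x_A.
Plugging x_B into Ana's best response: x_A = 5 + 0.5(1.375 + 0.25x_A) ⇒ 0.875x_A = 5.6875, so x_A = 6.5.
Then x_B = 1.375 + 0.25·6.5 = 3.

6.5, 3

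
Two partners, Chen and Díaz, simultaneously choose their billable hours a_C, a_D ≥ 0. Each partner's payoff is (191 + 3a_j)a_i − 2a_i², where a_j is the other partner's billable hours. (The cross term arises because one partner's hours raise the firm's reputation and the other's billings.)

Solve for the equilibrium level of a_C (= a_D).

Chen's payoff is (191 + 3a_D)a_C − 2a_C².
∂π/∂a_C = 191 + 3a_D − 4a_C = 0, so a_C = 47.75 + 0.75a_D.
By symmetry a_D = a_C; substituting into the reaction function, 0.25a_C = 47.75 and a_C = 191.

191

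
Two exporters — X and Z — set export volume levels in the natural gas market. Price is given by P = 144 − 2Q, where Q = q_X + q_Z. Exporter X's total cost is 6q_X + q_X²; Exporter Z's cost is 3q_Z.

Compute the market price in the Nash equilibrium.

Exporter X's profit: π = q_X(144 − 2(q_X + q_Z)) − 6q_X − q_X².
∂π/∂q_X = 138 − 6q_X − 2q_Z = 0, so q_X = 23 − (1/3)q_Z.
For Z: ∂π/∂q_Z = 141 − 4q_Z − 2q_X = 0 ⇒ q_Z = 35.25 − 0.5q_X.
Substituting the second reaction function into the first: q_X = 23 − (1/3)(35.25 − 0.5q_X), which gives (5/6)q_X = 11.25 ⇒ q_X = 13.5.
Then q_Z = 35.25 − 0.5·13.5 = 28.5.
Equilibrium price: P = 144 − 2·42 = 60.

60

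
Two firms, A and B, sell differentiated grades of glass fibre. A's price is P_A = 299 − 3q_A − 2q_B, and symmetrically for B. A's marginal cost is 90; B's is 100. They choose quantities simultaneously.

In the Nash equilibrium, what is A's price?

170.25

Firm A's profit: π = q_A(299 − 3q_A − 2q_B) − 90q_A.
∂π/∂q_A = 209 − 6q_A − 2q_B = 0 ⇒ q_A = 209/6 − (1/3)q_B.
Similarly q_B = 199/6 − (1/3)q_A.
Plugging q_B into A's best response: q_A = 209/6 − (1/3)(199/6 − (1/3)q_A) ⇒ (8/9)q_A = 214/9, so q_A = 26.75.
Then q_B = 199/6 − (1/3)·26.75 = 24.25.
P_A = 299 − 3·26.75 − 2·24.25 = 170.25.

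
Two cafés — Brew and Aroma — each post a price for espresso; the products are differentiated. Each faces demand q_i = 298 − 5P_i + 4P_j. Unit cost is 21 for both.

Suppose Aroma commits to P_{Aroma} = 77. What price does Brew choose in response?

Brew's profit: π = (P_{Brew} − 21)(298 − 5P_{Brew} + 4P_{Aroma}).
∂π/∂P_{Brew} = 403 − 10P_{Brew} + 4P_{Aroma} = 0 ⇒ P_{Brew} = 40.3 + 0.4P_{Aroma}.
At P_{Aroma} = 77: P_{Brew} = 40.3 + 0.4·77 = 71.1.

71.1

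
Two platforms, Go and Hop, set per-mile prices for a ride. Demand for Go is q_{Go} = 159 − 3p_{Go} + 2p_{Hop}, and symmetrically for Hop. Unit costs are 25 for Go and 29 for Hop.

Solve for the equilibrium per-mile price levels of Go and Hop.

Go's profit: π = (p_{Go} − 25)(159 − 3p_{Go} + 2p_{Hop}).
∂π/∂p_{Go} = 234 − 6p_{Go} + 2p_{Hop} = 0 ⇒ p_{Go} = 39 + (1/3)p_{Hop}.
Similarly p_{Hop} = 41 + (1/3)p_{Go}.
Substituting the second reaction function into the first: p_{Go} = 39 + (1/3)(41 + (1/3)p_{Go}), which gives (8/9)p_{Go} = 158/3 ⇒ p_{Go} = 59.25.
Then p_{Hop} = 41 + (1/3)·59.25 = 60.75.

59.25, 60.75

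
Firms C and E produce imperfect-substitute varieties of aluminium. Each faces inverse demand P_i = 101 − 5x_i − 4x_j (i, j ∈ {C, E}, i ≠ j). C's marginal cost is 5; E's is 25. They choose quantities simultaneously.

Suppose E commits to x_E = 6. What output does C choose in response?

Firm C's profit: π = x_C(101 − 5x_C − 4x_E) − 5x_C.
∂π/∂x_C = 96 − 10x_C − 4x_E = 0 ⇒ x_C = 9.6 − 0.4x_E.
At x_E = 6: x_C = 9.6 − 0.4·6 = 7.2.

7.2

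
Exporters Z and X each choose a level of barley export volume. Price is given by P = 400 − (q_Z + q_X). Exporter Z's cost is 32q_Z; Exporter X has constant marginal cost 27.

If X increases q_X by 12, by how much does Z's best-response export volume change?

-6

Exporter Z's profit: π = q_Z(400 − (q_Z + q_X)) − 32q_Z.
∂π/∂q_Z = 368 − 2q_Z − q_X = 0, so q_Z = 184 − 0.5q_X.
The reaction-function slope is −0.5, so a 12-unit rise in q_X moves q_Z by −0.5 × 12 = −6. Z's best response falls — the actions are strategic substitutes.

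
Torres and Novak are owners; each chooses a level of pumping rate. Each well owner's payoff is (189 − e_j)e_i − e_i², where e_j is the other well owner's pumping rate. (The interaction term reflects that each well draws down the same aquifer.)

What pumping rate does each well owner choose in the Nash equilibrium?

63

Torres's payoff is (189 − e_N)e_T − e_T².
∂π/∂e_T = 189 − e_N − 2e_T = 0, so e_T = 94.5 − 0.5e_N.
By symmetry e_N = e_T; substituting into the reaction function, 1.5e_T = 94.5 and e_T = 63.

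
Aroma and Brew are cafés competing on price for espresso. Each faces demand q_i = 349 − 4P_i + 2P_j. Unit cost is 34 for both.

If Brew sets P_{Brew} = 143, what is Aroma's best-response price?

Aroma's profit: π = (P_{Aroma} − 34)(349 − 4P_{Aroma} + 2P_{Brew}).
∂π/∂P_{Aroma} = 485 − 8P_{Aroma} + 2P_{Brew} = 0 ⇒ P_{Aroma} = 60.625 + 0.25P_{Brew}.
At P_{Brew} = 143: P_{Aroma} = 60.625 + 0.25·143 = 96.375.

96.375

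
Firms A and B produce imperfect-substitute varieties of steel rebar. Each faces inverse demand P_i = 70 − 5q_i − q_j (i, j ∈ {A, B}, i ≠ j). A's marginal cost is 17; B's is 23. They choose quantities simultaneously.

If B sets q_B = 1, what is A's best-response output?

5.2

Firm A's profit: π = q_A(70 − 5q_A − q_B) − 17q_A.
∂π/∂q_A = 53 − 10q_A − q_B = 0 ⇒ q_A = 5.3 − 0.1q_B.
At q_B = 1: q_A = 5.3 − 0.1·1 = 5.2.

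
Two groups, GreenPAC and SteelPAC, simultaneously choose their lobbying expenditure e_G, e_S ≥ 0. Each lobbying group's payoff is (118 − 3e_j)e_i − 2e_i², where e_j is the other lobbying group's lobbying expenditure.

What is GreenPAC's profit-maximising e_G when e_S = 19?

GreenPAC's payoff is (118 − 3e_S)e_G − 2e_G².
∂π/∂e_G = 118 − 3e_S − 4e_G = 0, so e_G = 29.5 − 0.75e_S.
At e_S = 19: e_G = 29.5 − 0.75·19 = 15.25.

15.25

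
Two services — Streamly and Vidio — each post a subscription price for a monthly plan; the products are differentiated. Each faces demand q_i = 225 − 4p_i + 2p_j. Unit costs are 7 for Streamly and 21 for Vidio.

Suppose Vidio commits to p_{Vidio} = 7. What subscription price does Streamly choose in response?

Streamly's profit: π = (p_{Streamly} − 7)(225 − 4p_{Streamly} + 2p_{Vidio}).
∂π/∂p_{Streamly} = 253 − 8p_{Streamly} + 2p_{Vidio} = 0 ⇒ p_{Streamly} = 31.625 + 0.25p_{Vidio}.
At p_{Vidio} = 7: p_{Streamly} = 31.625 + 0.25·7 = 33.375.

33.375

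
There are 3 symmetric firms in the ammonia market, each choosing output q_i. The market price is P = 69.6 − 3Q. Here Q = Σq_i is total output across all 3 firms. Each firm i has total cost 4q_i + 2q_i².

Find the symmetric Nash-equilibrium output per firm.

4.1

A representative firm's profit is π_i = q_i(69.6 − 3Q) − 4q_i − 2q_i², with Q = q_i + Σ_{j≠i} q_j.
First-order condition: 65.6 − 10q_i − 3Σ_{j≠i} q_j = 0.
Imposing symmetry (q_j = q for all j) turns Σ_{j≠i} q_j into 2q, so 65.6 = 16q and q = 4.1.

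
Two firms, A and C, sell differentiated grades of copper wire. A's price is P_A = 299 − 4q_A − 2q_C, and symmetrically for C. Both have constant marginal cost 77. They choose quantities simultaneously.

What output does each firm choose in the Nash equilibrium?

Firm A's profit: π = q_A(299 − 4q_A − 2q_C) − 77q_A.
∂π/∂q_A = 222 − 8q_A − 2q_C = 0 ⇒ q_A = 27.75 − 0.25q_C.
Setting q_A = q_C in the reaction function: q_A = 27.75 − 0.25q_A, so q_A = 27.75 / 1.25 = 22.2.

22.2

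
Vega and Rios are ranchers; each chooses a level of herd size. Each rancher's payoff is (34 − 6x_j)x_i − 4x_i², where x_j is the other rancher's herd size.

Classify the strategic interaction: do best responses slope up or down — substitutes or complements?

strategic substitutes

Vega's payoff is (34 − 6x_R)x_V − 4x_V².
∂π/∂x_V = 34 − 6x_R − 8x_V = 0, so x_V = 4.25 − 0.75x_R.
The best-response slope dx_V/dx_R = −0.75 < 0: the reaction function is downward-sloping, so the choices are strategic substitutes.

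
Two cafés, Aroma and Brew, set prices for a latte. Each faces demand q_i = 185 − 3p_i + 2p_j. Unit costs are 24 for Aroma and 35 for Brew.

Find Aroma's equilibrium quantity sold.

Aroma's profit: π = (p_{Aroma} − 24)(185 − 3p_{Aroma} + 2p_{Brew}).
∂π/∂p_{Aroma} = 257 − 6p_{Aroma} + 2p_{Brew} = 0 ⇒ p_{Aroma} = 257/6 + (1/3)p_{Brew}.
Similarly p_{Brew} = 145/3 + (1/3)p_{Aroma}.
Substituting the second reaction function into the first: p_{Aroma} = 257/6 + (1/3)(145/3 + (1/3)p_{Aroma}), which gives (8/9)p_{Aroma} = 1061/18 ⇒ p_{Aroma} = 66.3125.
Then p_{Brew} = 145/3 + (1/3)·66.3125 = 70.4375.
q_{Aroma} = 185 − 3·66.3125 + 2·70.4375 = 126.9375.

126.9375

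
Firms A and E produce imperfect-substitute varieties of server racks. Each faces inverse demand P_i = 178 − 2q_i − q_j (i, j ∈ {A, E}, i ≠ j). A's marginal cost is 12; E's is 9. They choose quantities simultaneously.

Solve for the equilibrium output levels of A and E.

Firm A's profit: π = q_A(178 − 2q_A − q_E) − 12q_A.
∂π/∂q_A = 166 − 4q_A − q_E = 0 ⇒ q_A = 41.5 − 0.25q_E.
Similarly q_E = 42.25 − 0.25q_A.
Plugging q_E into A's best response: q_A = 41.5 − 0.25(42.25 − 0.25q_A) ⇒ 0.9375q_A = 30.9375, so q_A = 33.
Then q_E = 42.25 − 0.25·33 = 34.

33, 34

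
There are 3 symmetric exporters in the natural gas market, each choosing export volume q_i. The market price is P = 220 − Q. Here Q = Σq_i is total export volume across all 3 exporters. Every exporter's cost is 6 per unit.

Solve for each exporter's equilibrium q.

A representative exporter's profit is π_i = q_i(220 − Q) − 6q_i, with Q = q_i + Σ_{j≠i} q_j.
First-order condition: 214 − 2q_i − Σ_{j≠i} q_j = 0.
Imposing symmetry (q_j = q for all j) turns Σ_{j≠i} q_j into 2q, so 214 = 4q and q = 53.5.

53.5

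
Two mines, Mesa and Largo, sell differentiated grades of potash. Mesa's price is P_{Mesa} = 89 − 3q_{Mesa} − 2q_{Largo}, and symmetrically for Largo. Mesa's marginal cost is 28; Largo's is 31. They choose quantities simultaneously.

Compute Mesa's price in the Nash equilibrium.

51.4375

Mine Mesa's profit: π = q_{Mesa}(89 − 3q_{Mesa} − 2q_{Largo}) − 28q_{Mesa}.
∂π/∂q_{Mesa} = 61 − 6q_{Mesa} − 2q_{Largo} = 0 ⇒ q_{Mesa} = 61/6 − (1/3)q_{Largo}.
Similarly q_{Largo} = 29/3 − (1/3)q_{Mesa}.
Solving the two reaction functions simultaneously: (1 − (−1/3)(−1/3))q_{Mesa} = 61/6 − (1/3)·(29/3), so (8/9)q_{Mesa} = 125/18 and q_{Mesa} = 7.8125.
Then q_{Largo} = 29/3 − (1/3)·7.8125 = 7.0625.
P_{Mesa} = 89 − 3·7.8125 − 2·7.0625 = 51.4375.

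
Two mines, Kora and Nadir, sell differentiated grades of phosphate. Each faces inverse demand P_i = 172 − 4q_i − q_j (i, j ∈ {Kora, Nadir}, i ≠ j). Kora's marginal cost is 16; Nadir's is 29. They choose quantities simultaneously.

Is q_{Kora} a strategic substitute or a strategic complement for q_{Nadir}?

strategic substitutes

Mine Kora's profit: π = q_{Kora}(172 − 4q_{Kora} − q_{Nadir}) − 16q_{Kora}.
∂π/∂q_{Kora} = 156 − 8q_{Kora} − q_{Nadir} = 0 ⇒ q_{Kora} = 19.5 − 0.125q_{Nadir}.
The best-response slope dq_{Kora}/dq_{Nadir} = −0.125 < 0: the reaction function is downward-sloping, so the choices are strategic substitutes.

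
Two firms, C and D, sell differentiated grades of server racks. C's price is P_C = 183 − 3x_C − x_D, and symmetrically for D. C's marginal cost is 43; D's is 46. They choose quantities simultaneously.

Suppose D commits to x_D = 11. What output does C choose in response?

Firm C's profit: π = x_C(183 − 3x_C − x_D) − 43x_C.
∂π/∂x_C = 140 − 6x_C − x_D = 0 ⇒ x_C = 70/3 − (1/6)x_D.
At x_D = 11: x_C = 70/3 − (1/6)·11 = 21.5.

21.5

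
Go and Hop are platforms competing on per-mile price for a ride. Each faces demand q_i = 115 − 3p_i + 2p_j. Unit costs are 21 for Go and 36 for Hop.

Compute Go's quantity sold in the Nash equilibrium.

Go's profit: π = (p_{Go} − 21)(115 − 3p_{Go} + 2p_{Hop}).
∂π/∂p_{Go} = 178 − 6p_{Go} + 2p_{Hop} = 0 ⇒ p_{Go} = 89/3 + (1/3)p_{Hop}.
Similarly p_{Hop} = 223/6 + (1/3)p_{Go}.
Plugging p_{Hop} into Go's best response: p_{Go} = 89/3 + (1/3)(223/6 + (1/3)p_{Go}) ⇒ (8/9)p_{Go} = 757/18, so p_{Go} = 47.3125.
Then p_{Hop} = 223/6 + (1/3)·47.3125 = 52.9375.
q_{Go} = 115 − 3·47.3125 + 2·52.9375 = 78.9375.

78.9375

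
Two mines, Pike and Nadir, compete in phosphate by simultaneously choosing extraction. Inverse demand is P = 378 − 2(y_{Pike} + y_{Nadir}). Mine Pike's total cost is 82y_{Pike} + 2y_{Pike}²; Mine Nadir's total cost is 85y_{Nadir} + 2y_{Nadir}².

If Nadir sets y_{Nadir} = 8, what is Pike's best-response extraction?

Mine Pike's profit: π = y_{Pike}(378 − 2(y_{Pike} + y_{Nadir})) − 82y_{Pike} − 2y_{Pike}².
∂π/∂y_{Pike} = 296 − 8y_{Pike} − 2y_{Nadir} = 0, so y_{Pike} = 37 − 0.25y_{Nadir}.
At y_{Nadir} = 8: y_{Pike} = 37 − 0.25·8 = 35.

35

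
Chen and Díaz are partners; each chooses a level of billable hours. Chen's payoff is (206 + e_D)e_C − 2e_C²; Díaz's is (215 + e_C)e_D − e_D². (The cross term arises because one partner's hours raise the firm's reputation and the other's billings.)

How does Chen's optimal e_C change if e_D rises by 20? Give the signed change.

Expanding Chen's payoff: 206e_C + e_De_C − 2e_C².
∂π/∂e_C = 206 + e_D − 4e_C = 0, so e_C = 51.5 + 0.25e_D.
The reaction-function slope is 0.25, so a 20-unit rise in e_D moves e_C by 0.25 × 20 = 5. Chen's best response rises — the actions are strategic complements.

5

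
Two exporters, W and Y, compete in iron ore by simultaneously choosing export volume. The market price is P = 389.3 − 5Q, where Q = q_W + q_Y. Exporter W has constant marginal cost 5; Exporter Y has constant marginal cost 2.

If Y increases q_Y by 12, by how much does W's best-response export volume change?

Exporter W's profit: π = q_W(389.3 − 5(q_W + q_Y)) − 5q_W.
∂π/∂q_W = 384.3 − 10q_W − 5q_Y = 0, so q_W = 38.43 − 0.5q_Y.
The reaction-function slope is −0.5, so a 12-unit rise in q_Y moves q_W by −0.5 × 12 = −6. W's best response falls — the actions are strategic substitutes.

-6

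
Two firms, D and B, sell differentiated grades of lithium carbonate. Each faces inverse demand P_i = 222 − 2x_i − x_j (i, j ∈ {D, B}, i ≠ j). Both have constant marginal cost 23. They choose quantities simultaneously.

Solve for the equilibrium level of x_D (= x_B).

39.8

Firm D's profit: π = x_D(222 − 2x_D − x_B) − 23x_D.
∂π/∂x_D = 199 − 4x_D − x_B = 0 ⇒ x_D = 49.75 − 0.25x_B.
The game is symmetric, so in equilibrium x_B = x_D: the reaction function gives 1.25x_D = 49.75, hence x_D = 39.8.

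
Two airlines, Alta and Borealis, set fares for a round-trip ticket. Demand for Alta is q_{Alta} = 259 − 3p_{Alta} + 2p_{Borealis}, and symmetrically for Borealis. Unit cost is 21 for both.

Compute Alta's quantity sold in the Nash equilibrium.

Alta's profit: π = (p_{Alta} − 21)(259 − 3p_{Alta} + 2p_{Borealis}).
∂π/∂p_{Alta} = 322 − 6p_{Alta} + 2p_{Borealis} = 0 ⇒ p_{Alta} = 161/3 + (1/3)p_{Borealis}.
The game is symmetric, so in equilibrium p_{Borealis} = p_{Alta}: the reaction function gives (2/3)p_{Alta} = 161/3, hence p_{Alta} = 80.5.
q_{Alta} = 259 − 3·80.5 + 2·80.5 = 178.5.

178.5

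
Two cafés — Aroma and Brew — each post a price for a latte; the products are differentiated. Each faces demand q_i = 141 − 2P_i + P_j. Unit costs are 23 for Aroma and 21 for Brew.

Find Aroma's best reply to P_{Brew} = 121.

77

Aroma's profit: π = (P_{Aroma} − 23)(141 − 2P_{Aroma} + P_{Brew}).
∂π/∂P_{Aroma} = 187 − 4P_{Aroma} + P_{Brew} = 0 ⇒ P_{Aroma} = 46.75 + 0.25P_{Brew}.
At P_{Brew} = 121: P_{Aroma} = 46.75 + 0.25·121 = 77.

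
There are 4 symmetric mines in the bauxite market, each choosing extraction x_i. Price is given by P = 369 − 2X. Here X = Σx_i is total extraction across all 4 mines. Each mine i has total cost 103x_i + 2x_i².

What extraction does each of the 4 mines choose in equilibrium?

19

A representative mine's profit is π_i = x_i(369 − 2X) − 103x_i − 2x_i², with X = x_i + Σ_{j≠i} x_j.
First-order condition: 266 − 8x_i − 2Σ_{j≠i} x_j = 0.
Imposing symmetry (x_j = x for all j) turns Σ_{j≠i} x_j into 3x, so 266 = 14x and x = 19.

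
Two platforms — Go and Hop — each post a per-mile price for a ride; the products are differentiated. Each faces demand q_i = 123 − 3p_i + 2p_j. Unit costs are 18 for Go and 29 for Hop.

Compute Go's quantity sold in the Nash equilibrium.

Go's profit: π = (p_{Go} − 18)(123 − 3p_{Go} + 2p_{Hop}).
∂π/∂p_{Go} = 177 − 6p_{Go} + 2p_{Hop} = 0 ⇒ p_{Go} = 29.5 + (1/3)p_{Hop}.
Similarly p_{Hop} = 35 + (1/3)p_{Go}.
Solving the two reaction functions simultaneously: (1 − (1/3)(1/3))p_{Go} = 29.5 + (1/3)·35, so (8/9)p_{Go} = 247/6 and p_{Go} = 46.3125.
Then p_{Hop} = 35 + (1/3)·46.3125 = 50.4375.
q_{Go} = 123 − 3·46.3125 + 2·50.4375 = 84.9375.

84.9375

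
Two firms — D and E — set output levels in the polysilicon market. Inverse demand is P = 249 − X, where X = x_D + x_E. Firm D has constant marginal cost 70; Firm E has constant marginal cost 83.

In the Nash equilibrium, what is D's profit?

Firm D's profit: π = x_D(249 − (x_D + x_E)) − 70x_D.
∂π/∂x_D = 179 − 2x_D − x_E = 0, so x_D = 89.5 − 0.5x_E.
By the same steps for E: x_E = 83 − 0.5x_D.
Plugging x_E into D's best response: x_D = 89.5 − 0.5(83 − 0.5x_D) ⇒ 0.75x_D = 48, so x_D = 64.
Then x_E = 83 − 0.5·64 = 51.
Price P = 249 − 115 = 134.
D's profit: (134 − 70)·64 = 4096.

4096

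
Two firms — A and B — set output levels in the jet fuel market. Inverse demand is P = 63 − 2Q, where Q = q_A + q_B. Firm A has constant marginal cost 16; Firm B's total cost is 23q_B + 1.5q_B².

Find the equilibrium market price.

Firm A's profit: π = q_A(63 − 2(q_A + q_B)) − 16q_A.
∂π/∂q_A = 47 − 4q_A − 2q_B = 0, so q_A = 11.75 − 0.5q_B.
For B: ∂π/∂q_B = 40 − 7q_B − 2q_A = 0 ⇒ q_B = 40/7 − (2/7)q_A.
Substituting the second reaction function into the first: q_A = 11.75 − 0.5(40/7 − (2/7)q_A), which gives (6/7)q_A = 249/28 ⇒ q_A = 10.375.
Then q_B = 40/7 − (2/7)·10.375 = 2.75.
Equilibrium price: P = 63 − 2·13.125 = 36.75.

36.75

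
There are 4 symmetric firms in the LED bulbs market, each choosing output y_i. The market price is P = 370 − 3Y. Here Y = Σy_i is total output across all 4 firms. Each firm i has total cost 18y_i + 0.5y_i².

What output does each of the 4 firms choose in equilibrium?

A representative firm's profit is π_i = y_i(370 − 3Y) − 18y_i − 0.5y_i², with Y = y_i + Σ_{j≠i} y_j.
First-order condition: 352 − 7y_i − 3Σ_{j≠i} y_j = 0.
Imposing symmetry (y_j = y for all j) turns Σ_{j≠i} y_j into 3y, so 352 = 16y and y = 22.

22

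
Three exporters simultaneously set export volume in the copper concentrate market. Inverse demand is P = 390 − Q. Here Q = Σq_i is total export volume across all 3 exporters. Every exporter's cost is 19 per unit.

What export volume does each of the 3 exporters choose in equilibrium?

92.75

A representative exporter's profit is π_i = q_i(390 − Q) − 19q_i, with Q = q_i + Σ_{j≠i} q_j.
First-order condition: 371 − 2q_i − Σ_{j≠i} q_j = 0.
Imposing symmetry (q_j = q for all j) turns Σ_{j≠i} q_j into 2q, so 371 = 4q and q = 92.75.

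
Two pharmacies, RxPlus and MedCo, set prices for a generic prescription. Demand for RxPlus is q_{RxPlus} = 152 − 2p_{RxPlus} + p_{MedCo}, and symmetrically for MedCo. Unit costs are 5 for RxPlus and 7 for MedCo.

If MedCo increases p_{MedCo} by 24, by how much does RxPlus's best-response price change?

RxPlus's profit: π = (p_{RxPlus} − 5)(152 − 2p_{RxPlus} + p_{MedCo}).
∂π/∂p_{RxPlus} = 162 − 4p_{RxPlus} + p_{MedCo} = 0 ⇒ p_{RxPlus} = 40.5 + 0.25p_{MedCo}.
The reaction-function slope is 0.25, so a 24-unit rise in p_{MedCo} moves p_{RxPlus} by 0.25 × 24 = 6. RxPlus's best response rises — the actions are strategic complements.

6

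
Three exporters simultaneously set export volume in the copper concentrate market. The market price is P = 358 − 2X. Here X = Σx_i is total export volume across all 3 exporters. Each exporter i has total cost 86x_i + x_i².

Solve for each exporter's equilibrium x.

A representative exporter's profit is π_i = x_i(358 − 2X) − 86x_i − x_i², with X = x_i + Σ_{j≠i} x_j.
First-order condition: 272 − 6x_i − 2Σ_{j≠i} x_j = 0.
In a symmetric equilibrium every exporter chooses the same x, so Σ_{j≠i} x_j = 2x. The condition becomes 272 − 10x = 0, giving x = 272/10 = 27.2.

27.2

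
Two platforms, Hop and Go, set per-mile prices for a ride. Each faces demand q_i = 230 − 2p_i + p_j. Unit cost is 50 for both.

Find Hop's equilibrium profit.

Hop's profit: π = (p_{Hop} − 50)(230 − 2p_{Hop} + p_{Go}).
∂π/∂p_{Hop} = 330 − 4p_{Hop} + p_{Go} = 0 ⇒ p_{Hop} = 82.5 + 0.25p_{Go}.
Setting p_{Hop} = p_{Go} in the reaction function: p_{Hop} = 82.5 + 0.25p_{Hop}, so p_{Hop} = 82.5 / 0.75 = 110.
q_{Hop} = 230 − 2·110 + 110 = 120.
Profit = (110 − 50)·120 = 7200.

7200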